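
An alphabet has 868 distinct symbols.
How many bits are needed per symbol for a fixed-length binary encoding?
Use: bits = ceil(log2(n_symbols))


log2(868) = 9.7616
Bracket: 2^9 = 512 < 868 <= 2^10 = 1024
So ceil(log2(868)) = 10

bits = ceil(log2(868)) = ceil(9.7616) = 10 bits


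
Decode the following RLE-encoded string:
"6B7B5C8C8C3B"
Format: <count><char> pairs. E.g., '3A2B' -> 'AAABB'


Expanding each <count><char> pair:
  6B -> 'BBBBBB'
  7B -> 'BBBBBBB'
  5C -> 'CCCCC'
  8C -> 'CCCCCCCC'
  8C -> 'CCCCCCCC'
  3B -> 'BBB'

Decoded = BBBBBBBBBBBBBCCCCCCCCCCCCCCCCCCCCCBBB


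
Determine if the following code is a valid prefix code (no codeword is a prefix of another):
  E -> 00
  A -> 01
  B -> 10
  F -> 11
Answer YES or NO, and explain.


Checking each pair (does one codeword prefix another?):
  E='00' vs A='01': no prefix
  E='00' vs B='10': no prefix
  E='00' vs F='11': no prefix
  A='01' vs E='00': no prefix
  A='01' vs B='10': no prefix
  A='01' vs F='11': no prefix
  B='10' vs E='00': no prefix
  B='10' vs A='01': no prefix
  B='10' vs F='11': no prefix
  F='11' vs E='00': no prefix
  F='11' vs A='01': no prefix
  F='11' vs B='10': no prefix
No violation found over all pairs.

YES -- this is a valid prefix code. No codeword is a prefix of any other codeword.


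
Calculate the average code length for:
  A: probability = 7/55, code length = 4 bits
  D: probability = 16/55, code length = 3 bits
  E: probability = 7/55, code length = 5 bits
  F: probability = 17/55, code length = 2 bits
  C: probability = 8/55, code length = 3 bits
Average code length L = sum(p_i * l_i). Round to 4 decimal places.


Weighted contributions p_i * l_i:
  A: (7/55) * 4 = 28/55
  D: (16/55) * 3 = 48/55
  E: (7/55) * 5 = 35/55
  F: (17/55) * 2 = 34/55
  C: (8/55) * 3 = 24/55
Sum = (28 + 48 + 35 + 34 + 24)/55 = 169/55

L = 169/55 = 3.0727 bits/symbol


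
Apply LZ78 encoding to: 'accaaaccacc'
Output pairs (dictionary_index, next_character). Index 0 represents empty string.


LZ78 encoding steps:
Dictionary: {0: ''}
Step 1: w='' (idx 0), next='a' -> output (0, 'a'), add 'a' as idx 1
Step 2: w='' (idx 0), next='c' -> output (0, 'c'), add 'c' as idx 2
Step 3: w='c' (idx 2), next='a' -> output (2, 'a'), add 'ca' as idx 3
Step 4: w='a' (idx 1), next='a' -> output (1, 'a'), add 'aa' as idx 4
Step 5: w='c' (idx 2), next='c' -> output (2, 'c'), add 'cc' as idx 5
Step 6: w='a' (idx 1), next='c' -> output (1, 'c'), add 'ac' as idx 6
Step 7: w='c' (idx 2), end of input -> output (2, '')


Encoded: [(0, 'a'), (0, 'c'), (2, 'a'), (1, 'a'), (2, 'c'), (1, 'c'), (2, '')]


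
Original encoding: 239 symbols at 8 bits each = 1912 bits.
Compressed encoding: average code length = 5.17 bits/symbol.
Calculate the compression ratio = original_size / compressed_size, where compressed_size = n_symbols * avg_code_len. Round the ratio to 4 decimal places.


original_size = n_symbols * orig_bits = 239 * 8 = 1912 bits
compressed_size = n_symbols * avg_code_len = 239 * 5.17 = 1235.63 bits
ratio = original_size / compressed_size = 1912 / 1235.63 = 1.5474

Compression ratio = 1.5474


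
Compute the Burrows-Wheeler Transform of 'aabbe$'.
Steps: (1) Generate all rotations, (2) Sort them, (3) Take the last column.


Rotations (sorted):
  0: $aabbe -> last char: e
  1: aabbe$ -> last char: $
  2: abbe$a -> last char: a
  3: bbe$aa -> last char: a
  4: be$aab -> last char: b
  5: e$aabb -> last char: b


BWT = e$aabb


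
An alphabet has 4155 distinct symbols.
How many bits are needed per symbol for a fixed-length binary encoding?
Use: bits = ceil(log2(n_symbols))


log2(4155) = 12.0206
Bracket: 2^12 = 4096 < 4155 <= 2^13 = 8192
So ceil(log2(4155)) = 13

bits = ceil(log2(4155)) = ceil(12.0206) = 13 bits


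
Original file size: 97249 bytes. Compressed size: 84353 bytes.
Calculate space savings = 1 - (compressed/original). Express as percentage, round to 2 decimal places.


ratio = compressed/original = 84353/97249 = 0.867392
savings = 1 - ratio = 1 - 0.867392 = 0.132608
as a percentage: 0.132608 * 100 = 13.26%

Space savings = 1 - 84353/97249 = 13.26%


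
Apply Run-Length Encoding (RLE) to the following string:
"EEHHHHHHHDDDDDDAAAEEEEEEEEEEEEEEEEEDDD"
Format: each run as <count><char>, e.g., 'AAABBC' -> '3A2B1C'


Scanning runs left to right:
  i=0: run of 'E' x 2 -> '2E'
  i=2: run of 'H' x 7 -> '7H'
  i=9: run of 'D' x 6 -> '6D'
  i=15: run of 'A' x 3 -> '3A'
  i=18: run of 'E' x 17 -> '17E'
  i=35: run of 'D' x 3 -> '3D'

RLE = 2E7H6D3A17E3D


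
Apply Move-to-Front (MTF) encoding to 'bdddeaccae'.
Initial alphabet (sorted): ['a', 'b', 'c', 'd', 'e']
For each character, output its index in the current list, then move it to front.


MTF encoding:
'b': index 1 in ['a', 'b', 'c', 'd', 'e'] -> ['b', 'a', 'c', 'd', 'e']
'd': index 3 in ['b', 'a', 'c', 'd', 'e'] -> ['d', 'b', 'a', 'c', 'e']
'd': index 0 in ['d', 'b', 'a', 'c', 'e'] -> ['d', 'b', 'a', 'c', 'e']
'd': index 0 in ['d', 'b', 'a', 'c', 'e'] -> ['d', 'b', 'a', 'c', 'e']
'e': index 4 in ['d', 'b', 'a', 'c', 'e'] -> ['e', 'd', 'b', 'a', 'c']
'a': index 3 in ['e', 'd', 'b', 'a', 'c'] -> ['a', 'e', 'd', 'b', 'c']
'c': index 4 in ['a', 'e', 'd', 'b', 'c'] -> ['c', 'a', 'e', 'd', 'b']
'c': index 0 in ['c', 'a', 'e', 'd', 'b'] -> ['c', 'a', 'e', 'd', 'b']
'a': index 1 in ['c', 'a', 'e', 'd', 'b'] -> ['a', 'c', 'e', 'd', 'b']
'e': index 2 in ['a', 'c', 'e', 'd', 'b'] -> ['e', 'a', 'c', 'd', 'b']


Output: [1, 3, 0, 0, 4, 3, 4, 0, 1, 2]


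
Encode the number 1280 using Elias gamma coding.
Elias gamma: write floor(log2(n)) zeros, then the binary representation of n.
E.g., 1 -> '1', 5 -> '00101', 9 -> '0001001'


num_bits = floor(log2(1280)) + 1 = 11
leading_zeros = num_bits - 1 = 10
binary(1280) = 10100000000

Elias gamma(1280) = '0000000000' + '10100000000' = 000000000010100000000 (21 bits)


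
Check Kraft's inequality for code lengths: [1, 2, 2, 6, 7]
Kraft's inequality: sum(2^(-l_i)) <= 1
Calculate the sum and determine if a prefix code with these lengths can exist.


Sum = 2^(-1) + 2^(-2) + 2^(-2) + 2^(-6) + 2^(-7)
    = 0.5 + 0.25 + 0.25 + 0.015625 + 0.0078125
    = 131/128 = 1.0234375
Since 1.0234375 > 1, Kraft's inequality is NOT satisfied.
A prefix code with these lengths CANNOT exist.

Kraft sum = 1.0234375. Not satisfied.


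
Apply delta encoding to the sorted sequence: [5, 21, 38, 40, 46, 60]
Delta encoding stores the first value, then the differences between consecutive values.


First value: 5
Deltas:
  21 - 5 = 16
  38 - 21 = 17
  40 - 38 = 2
  46 - 40 = 6
  60 - 46 = 14


Delta encoded: [5, 16, 17, 2, 6, 14]


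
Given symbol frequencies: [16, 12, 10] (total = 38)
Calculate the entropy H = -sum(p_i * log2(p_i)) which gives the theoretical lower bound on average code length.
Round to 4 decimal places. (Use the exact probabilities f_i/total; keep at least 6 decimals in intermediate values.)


Per-symbol terms -p_i * log2(p_i) with p_i = f_i/38:
  p = 16/38 = 0.421053: log2(p) = -1.247928, -p*log2(p) = 0.525443
  p = 12/38 = 0.315789: log2(p) = -1.662965, -p*log2(p) = 0.525147
  p = 10/38 = 0.263158: log2(p) = -1.925999, -p*log2(p) = 0.506842
H = 0.525443 + 0.525147 + 0.506842 = 1.557432

H = 1.5574 bits/symbol


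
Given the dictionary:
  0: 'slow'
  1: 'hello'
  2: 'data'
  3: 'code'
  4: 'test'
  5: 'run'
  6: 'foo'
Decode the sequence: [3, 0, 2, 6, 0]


Look up each index in the dictionary:
  3 -> 'code'
  0 -> 'slow'
  2 -> 'data'
  6 -> 'foo'
  0 -> 'slow'

Decoded: "code slow data foo slow"


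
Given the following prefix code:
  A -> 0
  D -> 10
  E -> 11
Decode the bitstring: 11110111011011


Decoding step by step:
Bits 11 -> E
Bits 11 -> E
Bits 0 -> A
Bits 11 -> E
Bits 10 -> D
Bits 11 -> E
Bits 0 -> A
Bits 11 -> E


Decoded message: EEAEDEAE


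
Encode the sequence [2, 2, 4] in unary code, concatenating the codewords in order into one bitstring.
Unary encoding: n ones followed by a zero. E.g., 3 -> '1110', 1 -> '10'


Encode each number as n ones followed by a terminating 0:
  2 -> 110 (3 bits)
  2 -> 110 (3 bits)
  4 -> 11110 (5 bits)
Total length = 3 + 3 + 5 = 11 bits.

Unary([2, 2, 4]) = 11011011110 (11 bits)


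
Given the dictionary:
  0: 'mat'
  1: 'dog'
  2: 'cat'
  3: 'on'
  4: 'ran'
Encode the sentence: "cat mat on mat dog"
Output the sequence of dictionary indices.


Look up each word in the dictionary:
  'cat' -> 2
  'mat' -> 0
  'on' -> 3
  'mat' -> 0
  'dog' -> 1

Encoded: [2, 0, 3, 0, 1]


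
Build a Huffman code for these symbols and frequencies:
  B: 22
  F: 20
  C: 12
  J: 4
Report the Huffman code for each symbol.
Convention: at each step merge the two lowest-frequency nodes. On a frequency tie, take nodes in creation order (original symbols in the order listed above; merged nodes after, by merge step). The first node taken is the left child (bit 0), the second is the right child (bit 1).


Huffman tree construction:
Step 1: Merge J(4) + C(12) = 16
Step 2: Merge (J+C)(16) + F(20) = 36
Step 3: Merge B(22) + ((J+C)+F)(36) = 58
Read each symbol's code off the tree from the root (left child = 0, right child = 1).

Codes:
  B: 0 (length 1)
  F: 11 (length 2)
  C: 101 (length 3)
  J: 100 (length 3)
Average code length: 110/58 = 1.8966 bits/symbol


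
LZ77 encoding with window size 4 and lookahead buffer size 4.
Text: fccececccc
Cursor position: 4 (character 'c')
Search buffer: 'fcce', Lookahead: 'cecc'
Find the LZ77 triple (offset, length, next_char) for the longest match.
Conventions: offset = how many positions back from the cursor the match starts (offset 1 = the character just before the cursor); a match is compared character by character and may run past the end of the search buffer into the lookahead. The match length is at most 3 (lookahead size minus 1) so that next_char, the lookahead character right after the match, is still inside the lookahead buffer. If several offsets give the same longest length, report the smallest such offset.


Try each offset into the search buffer:
  offset=1 (pos 3, char 'e'): match length 0
  offset=2 (pos 2, char 'c'): match length 3
  offset=3 (pos 1, char 'c'): match length 1
  offset=4 (pos 0, char 'f'): match length 0
Longest match has length 3 at offset 2.
next_char = character at position 4 + 3 = 7 -> 'c'

Best match: offset=2, length=3 (matching 'cec' starting at position 2)
LZ77 triple: (2, 3, 'c')


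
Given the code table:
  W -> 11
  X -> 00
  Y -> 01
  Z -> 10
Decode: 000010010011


Decoding:
00 -> X
00 -> X
10 -> Z
01 -> Y
00 -> X
11 -> W


Result: XXZYXW


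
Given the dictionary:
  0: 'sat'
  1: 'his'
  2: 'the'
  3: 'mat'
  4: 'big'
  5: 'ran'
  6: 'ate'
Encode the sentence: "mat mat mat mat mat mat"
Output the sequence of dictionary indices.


Look up each word in the dictionary:
  'mat' -> 3
  'mat' -> 3
  'mat' -> 3
  'mat' -> 3
  'mat' -> 3
  'mat' -> 3

Encoded: [3, 3, 3, 3, 3, 3]


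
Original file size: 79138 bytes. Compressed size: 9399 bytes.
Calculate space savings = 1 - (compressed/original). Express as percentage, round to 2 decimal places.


ratio = compressed/original = 9399/79138 = 0.118767
savings = 1 - ratio = 1 - 0.118767 = 0.881233
as a percentage: 0.881233 * 100 = 88.12%

Space savings = 1 - 9399/79138 = 88.12%


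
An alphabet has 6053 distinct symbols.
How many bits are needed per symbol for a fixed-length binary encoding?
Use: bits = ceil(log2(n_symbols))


log2(6053) = 12.5634
Bracket: 2^12 = 4096 < 6053 <= 2^13 = 8192
So ceil(log2(6053)) = 13

bits = ceil(log2(6053)) = ceil(12.5634) = 13 bits


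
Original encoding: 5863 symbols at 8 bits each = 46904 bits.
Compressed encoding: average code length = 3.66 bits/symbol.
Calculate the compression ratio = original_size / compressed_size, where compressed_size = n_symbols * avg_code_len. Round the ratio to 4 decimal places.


original_size = n_symbols * orig_bits = 5863 * 8 = 46904 bits
compressed_size = n_symbols * avg_code_len = 5863 * 3.66 = 21458.58 bits
ratio = original_size / compressed_size = 46904 / 21458.58 = 2.1858

Compression ratio = 2.1858


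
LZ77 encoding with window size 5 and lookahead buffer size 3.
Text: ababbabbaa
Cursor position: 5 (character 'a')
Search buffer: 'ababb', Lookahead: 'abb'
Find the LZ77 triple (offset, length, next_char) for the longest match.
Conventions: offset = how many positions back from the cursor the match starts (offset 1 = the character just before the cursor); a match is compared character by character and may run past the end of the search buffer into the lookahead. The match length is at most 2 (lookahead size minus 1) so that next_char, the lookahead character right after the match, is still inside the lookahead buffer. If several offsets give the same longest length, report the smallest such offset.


Try each offset into the search buffer:
  offset=1 (pos 4, char 'b'): match length 0
  offset=2 (pos 3, char 'b'): match length 0
  offset=3 (pos 2, char 'a'): match length 2
  offset=4 (pos 1, char 'b'): match length 0
  offset=5 (pos 0, char 'a'): match length 2
Longest match has length 2, found at offsets 3, 5; take the smallest, offset 3.
next_char = character at position 5 + 2 = 7 -> 'b'

Best match: offset=3, length=2 (matching 'ab' starting at position 2)
LZ77 triple: (3, 2, 'b')


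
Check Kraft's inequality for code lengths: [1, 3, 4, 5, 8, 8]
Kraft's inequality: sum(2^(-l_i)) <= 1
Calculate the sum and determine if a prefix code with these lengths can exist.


Sum = 2^(-1) + 2^(-3) + 2^(-4) + 2^(-5) + 2^(-8) + 2^(-8)
    = 0.5 + 0.125 + 0.0625 + 0.03125 + 0.00390625 + 0.00390625
    = 186/256 = 0.7265625
Since 0.7265625 <= 1, Kraft's inequality IS satisfied.
A prefix code with these lengths CAN exist.

Kraft sum = 0.7265625. Satisfied.


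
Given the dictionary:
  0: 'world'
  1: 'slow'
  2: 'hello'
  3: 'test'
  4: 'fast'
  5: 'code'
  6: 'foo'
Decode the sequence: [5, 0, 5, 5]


Look up each index in the dictionary:
  5 -> 'code'
  0 -> 'world'
  5 -> 'code'
  5 -> 'code'

Decoded: "code world code code"


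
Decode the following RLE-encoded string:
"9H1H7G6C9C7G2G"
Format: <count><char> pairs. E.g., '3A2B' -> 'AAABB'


Expanding each <count><char> pair:
  9H -> 'HHHHHHHHH'
  1H -> 'H'
  7G -> 'GGGGGGG'
  6C -> 'CCCCCC'
  9C -> 'CCCCCCCCC'
  7G -> 'GGGGGGG'
  2G -> 'GG'

Decoded = HHHHHHHHHHGGGGGGGCCCCCCCCCCCCCCCGGGGGGGGG


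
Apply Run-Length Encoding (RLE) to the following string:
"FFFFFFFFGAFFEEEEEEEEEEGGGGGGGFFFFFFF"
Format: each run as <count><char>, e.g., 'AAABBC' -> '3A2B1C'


Scanning runs left to right:
  i=0: run of 'F' x 8 -> '8F'
  i=8: run of 'G' x 1 -> '1G'
  i=9: run of 'A' x 1 -> '1A'
  i=10: run of 'F' x 2 -> '2F'
  i=12: run of 'E' x 10 -> '10E'
  i=22: run of 'G' x 7 -> '7G'
  i=29: run of 'F' x 7 -> '7F'

RLE = 8F1G1A2F10E7G7F


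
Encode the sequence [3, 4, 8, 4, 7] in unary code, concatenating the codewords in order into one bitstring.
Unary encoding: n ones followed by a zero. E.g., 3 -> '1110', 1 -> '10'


Encode each number as n ones followed by a terminating 0:
  3 -> 1110 (4 bits)
  4 -> 11110 (5 bits)
  8 -> 111111110 (9 bits)
  4 -> 11110 (5 bits)
  7 -> 11111110 (8 bits)
Total length = 4 + 5 + 9 + 5 + 8 = 31 bits.

Unary([3, 4, 8, 4, 7]) = 1110111101111111101111011111110 (31 bits)


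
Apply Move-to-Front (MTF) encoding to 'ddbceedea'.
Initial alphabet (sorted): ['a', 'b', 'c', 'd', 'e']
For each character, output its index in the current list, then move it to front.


MTF encoding:
'd': index 3 in ['a', 'b', 'c', 'd', 'e'] -> ['d', 'a', 'b', 'c', 'e']
'd': index 0 in ['d', 'a', 'b', 'c', 'e'] -> ['d', 'a', 'b', 'c', 'e']
'b': index 2 in ['d', 'a', 'b', 'c', 'e'] -> ['b', 'd', 'a', 'c', 'e']
'c': index 3 in ['b', 'd', 'a', 'c', 'e'] -> ['c', 'b', 'd', 'a', 'e']
'e': index 4 in ['c', 'b', 'd', 'a', 'e'] -> ['e', 'c', 'b', 'd', 'a']
'e': index 0 in ['e', 'c', 'b', 'd', 'a'] -> ['e', 'c', 'b', 'd', 'a']
'd': index 3 in ['e', 'c', 'b', 'd', 'a'] -> ['d', 'e', 'c', 'b', 'a']
'e': index 1 in ['d', 'e', 'c', 'b', 'a'] -> ['e', 'd', 'c', 'b', 'a']
'a': index 4 in ['e', 'd', 'c', 'b', 'a'] -> ['a', 'e', 'd', 'c', 'b']


Output: [3, 0, 2, 3, 4, 0, 3, 1, 4]


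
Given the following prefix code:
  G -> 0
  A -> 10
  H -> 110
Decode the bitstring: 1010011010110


Decoding step by step:
Bits 10 -> A
Bits 10 -> A
Bits 0 -> G
Bits 110 -> H
Bits 10 -> A
Bits 110 -> H


Decoded message: AAGHAH


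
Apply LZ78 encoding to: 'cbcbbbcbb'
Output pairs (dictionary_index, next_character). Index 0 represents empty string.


LZ78 encoding steps:
Dictionary: {0: ''}
Step 1: w='' (idx 0), next='c' -> output (0, 'c'), add 'c' as idx 1
Step 2: w='' (idx 0), next='b' -> output (0, 'b'), add 'b' as idx 2
Step 3: w='c' (idx 1), next='b' -> output (1, 'b'), add 'cb' as idx 3
Step 4: w='b' (idx 2), next='b' -> output (2, 'b'), add 'bb' as idx 4
Step 5: w='cb' (idx 3), next='b' -> output (3, 'b'), add 'cbb' as idx 5


Encoded: [(0, 'c'), (0, 'b'), (1, 'b'), (2, 'b'), (3, 'b')]


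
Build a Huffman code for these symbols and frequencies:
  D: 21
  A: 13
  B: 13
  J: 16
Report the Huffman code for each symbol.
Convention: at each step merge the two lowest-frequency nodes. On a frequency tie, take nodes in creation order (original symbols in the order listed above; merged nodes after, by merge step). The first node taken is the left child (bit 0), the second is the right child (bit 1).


Huffman tree construction:
Step 1: Merge A(13) + B(13) = 26
Step 2: Merge J(16) + D(21) = 37
Step 3: Merge (A+B)(26) + (J+D)(37) = 63
Read each symbol's code off the tree from the root (left child = 0, right child = 1).

Codes:
  D: 11 (length 2)
  A: 00 (length 2)
  B: 01 (length 2)
  J: 10 (length 2)
Average code length: 126/63 = 2.0000 bits/symbol


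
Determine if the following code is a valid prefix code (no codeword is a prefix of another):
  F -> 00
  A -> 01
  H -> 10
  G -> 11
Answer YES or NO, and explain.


Checking each pair (does one codeword prefix another?):
  F='00' vs A='01': no prefix
  F='00' vs H='10': no prefix
  F='00' vs G='11': no prefix
  A='01' vs F='00': no prefix
  A='01' vs H='10': no prefix
  A='01' vs G='11': no prefix
  H='10' vs F='00': no prefix
  H='10' vs A='01': no prefix
  H='10' vs G='11': no prefix
  G='11' vs F='00': no prefix
  G='11' vs A='01': no prefix
  G='11' vs H='10': no prefix
No violation found over all pairs.

YES -- this is a valid prefix code. No codeword is a prefix of any other codeword.


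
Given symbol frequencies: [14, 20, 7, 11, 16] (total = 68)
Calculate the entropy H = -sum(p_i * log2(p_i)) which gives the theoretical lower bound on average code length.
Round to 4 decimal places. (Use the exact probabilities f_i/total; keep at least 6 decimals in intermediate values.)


Per-symbol terms -p_i * log2(p_i) with p_i = f_i/68:
  p = 14/68 = 0.205882: log2(p) = -2.280108, -p*log2(p) = 0.469434
  p = 20/68 = 0.294118: log2(p) = -1.765535, -p*log2(p) = 0.519275
  p = 7/68 = 0.102941: log2(p) = -3.280108, -p*log2(p) = 0.337658
  p = 11/68 = 0.161765: log2(p) = -2.628031, -p*log2(p) = 0.425123
  p = 16/68 = 0.235294: log2(p) = -2.087463, -p*log2(p) = 0.491168
H = 0.469434 + 0.519275 + 0.337658 + 0.425123 + 0.491168 = 2.242658

H = 2.2427 bits/symbol


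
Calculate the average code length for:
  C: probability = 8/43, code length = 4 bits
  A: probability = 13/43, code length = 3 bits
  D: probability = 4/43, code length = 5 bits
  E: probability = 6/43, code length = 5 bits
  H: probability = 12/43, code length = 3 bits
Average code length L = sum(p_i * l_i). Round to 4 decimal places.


Weighted contributions p_i * l_i:
  C: (8/43) * 4 = 32/43
  A: (13/43) * 3 = 39/43
  D: (4/43) * 5 = 20/43
  E: (6/43) * 5 = 30/43
  H: (12/43) * 3 = 36/43
Sum = (32 + 39 + 20 + 30 + 36)/43 = 157/43

L = 157/43 = 3.6512 bits/symbol


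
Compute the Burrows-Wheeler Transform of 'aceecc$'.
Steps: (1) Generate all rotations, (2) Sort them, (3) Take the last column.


Rotations (sorted):
  0: $aceecc -> last char: c
  1: aceecc$ -> last char: $
  2: c$aceec -> last char: c
  3: cc$acee -> last char: e
  4: ceecc$a -> last char: a
  5: ecc$ace -> last char: e
  6: eecc$ac -> last char: c


BWT = c$ceaec


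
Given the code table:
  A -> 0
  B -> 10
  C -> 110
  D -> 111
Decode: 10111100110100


Decoding:
10 -> B
111 -> D
10 -> B
0 -> A
110 -> C
10 -> B
0 -> A


Result: BDBACBA


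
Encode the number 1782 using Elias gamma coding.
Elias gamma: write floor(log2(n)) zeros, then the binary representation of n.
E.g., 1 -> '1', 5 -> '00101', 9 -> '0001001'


num_bits = floor(log2(1782)) + 1 = 11
leading_zeros = num_bits - 1 = 10
binary(1782) = 11011110110

Elias gamma(1782) = '0000000000' + '11011110110' = 000000000011011110110 (21 bits)


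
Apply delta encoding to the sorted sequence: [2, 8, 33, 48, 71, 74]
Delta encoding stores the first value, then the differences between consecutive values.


First value: 2
Deltas:
  8 - 2 = 6
  33 - 8 = 25
  48 - 33 = 15
  71 - 48 = 23
  74 - 71 = 3


Delta encoded: [2, 6, 25, 15, 23, 3]


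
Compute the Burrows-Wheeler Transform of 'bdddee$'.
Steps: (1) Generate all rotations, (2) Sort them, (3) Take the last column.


Rotations (sorted):
  0: $bdddee -> last char: e
  1: bdddee$ -> last char: $
  2: dddee$b -> last char: b
  3: ddee$bd -> last char: d
  4: dee$bdd -> last char: d
  5: e$bddde -> last char: e
  6: ee$bddd -> last char: d


BWT = e$bdded


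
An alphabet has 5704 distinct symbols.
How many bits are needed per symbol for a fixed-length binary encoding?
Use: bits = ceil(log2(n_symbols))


log2(5704) = 12.4778
Bracket: 2^12 = 4096 < 5704 <= 2^13 = 8192
So ceil(log2(5704)) = 13

bits = ceil(log2(5704)) = ceil(12.4778) = 13 bits


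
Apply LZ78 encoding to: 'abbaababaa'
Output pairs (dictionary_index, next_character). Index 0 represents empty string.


LZ78 encoding steps:
Dictionary: {0: ''}
Step 1: w='' (idx 0), next='a' -> output (0, 'a'), add 'a' as idx 1
Step 2: w='' (idx 0), next='b' -> output (0, 'b'), add 'b' as idx 2
Step 3: w='b' (idx 2), next='a' -> output (2, 'a'), add 'ba' as idx 3
Step 4: w='a' (idx 1), next='b' -> output (1, 'b'), add 'ab' as idx 4
Step 5: w='ab' (idx 4), next='a' -> output (4, 'a'), add 'aba' as idx 5
Step 6: w='a' (idx 1), end of input -> output (1, '')


Encoded: [(0, 'a'), (0, 'b'), (2, 'a'), (1, 'b'), (4, 'a'), (1, '')]


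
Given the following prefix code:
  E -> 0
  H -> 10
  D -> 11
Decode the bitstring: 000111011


Decoding step by step:
Bits 0 -> E
Bits 0 -> E
Bits 0 -> E
Bits 11 -> D
Bits 10 -> H
Bits 11 -> D


Decoded message: EEEDHD


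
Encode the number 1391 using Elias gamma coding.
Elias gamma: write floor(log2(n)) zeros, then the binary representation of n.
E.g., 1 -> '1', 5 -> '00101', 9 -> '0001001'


num_bits = floor(log2(1391)) + 1 = 11
leading_zeros = num_bits - 1 = 10
binary(1391) = 10101101111

Elias gamma(1391) = '0000000000' + '10101101111' = 000000000010101101111 (21 bits)


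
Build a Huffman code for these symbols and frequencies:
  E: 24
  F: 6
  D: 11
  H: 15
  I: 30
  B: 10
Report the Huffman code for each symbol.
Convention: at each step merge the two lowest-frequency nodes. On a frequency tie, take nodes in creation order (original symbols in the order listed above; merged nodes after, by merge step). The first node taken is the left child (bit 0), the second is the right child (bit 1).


Huffman tree construction:
Step 1: Merge F(6) + B(10) = 16
Step 2: Merge D(11) + H(15) = 26
Step 3: Merge (F+B)(16) + E(24) = 40
Step 4: Merge (D+H)(26) + I(30) = 56
Step 5: Merge ((F+B)+E)(40) + ((D+H)+I)(56) = 96
Read each symbol's code off the tree from the root (left child = 0, right child = 1).

Codes:
  E: 01 (length 2)
  F: 000 (length 3)
  D: 100 (length 3)
  H: 101 (length 3)
  I: 11 (length 2)
  B: 001 (length 3)
Average code length: 234/96 = 2.4375 bits/symbol


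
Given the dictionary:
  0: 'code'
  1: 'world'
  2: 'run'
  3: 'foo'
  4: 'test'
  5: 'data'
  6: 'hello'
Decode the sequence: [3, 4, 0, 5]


Look up each index in the dictionary:
  3 -> 'foo'
  4 -> 'test'
  0 -> 'code'
  5 -> 'data'

Decoded: "foo test code data"


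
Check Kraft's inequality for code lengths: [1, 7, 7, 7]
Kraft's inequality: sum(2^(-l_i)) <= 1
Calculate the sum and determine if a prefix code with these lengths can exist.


Sum = 2^(-1) + 2^(-7) + 2^(-7) + 2^(-7)
    = 0.5 + 0.0078125 + 0.0078125 + 0.0078125
    = 67/128 = 0.5234375
Since 0.5234375 <= 1, Kraft's inequality IS satisfied.
A prefix code with these lengths CAN exist.

Kraft sum = 0.5234375. Satisfied.


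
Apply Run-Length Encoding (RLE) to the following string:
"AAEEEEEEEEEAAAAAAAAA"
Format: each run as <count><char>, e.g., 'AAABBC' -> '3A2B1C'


Scanning runs left to right:
  i=0: run of 'A' x 2 -> '2A'
  i=2: run of 'E' x 9 -> '9E'
  i=11: run of 'A' x 9 -> '9A'

RLE = 2A9E9A


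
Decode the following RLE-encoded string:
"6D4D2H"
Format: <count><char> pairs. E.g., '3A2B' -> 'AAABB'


Expanding each <count><char> pair:
  6D -> 'DDDDDD'
  4D -> 'DDDD'
  2H -> 'HH'

Decoded = DDDDDDDDDDHH


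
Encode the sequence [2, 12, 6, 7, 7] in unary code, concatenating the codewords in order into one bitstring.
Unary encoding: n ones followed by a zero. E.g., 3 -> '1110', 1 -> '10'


Encode each number as n ones followed by a terminating 0:
  2 -> 110 (3 bits)
  12 -> 1111111111110 (13 bits)
  6 -> 1111110 (7 bits)
  7 -> 11111110 (8 bits)
  7 -> 11111110 (8 bits)
Total length = 3 + 13 + 7 + 8 + 8 = 39 bits.

Unary([2, 12, 6, 7, 7]) = 110111111111111011111101111111011111110 (39 bits)


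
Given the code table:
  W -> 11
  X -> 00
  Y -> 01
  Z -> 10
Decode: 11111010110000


Decoding:
11 -> W
11 -> W
10 -> Z
10 -> Z
11 -> W
00 -> X
00 -> X


Result: WWZZWXX


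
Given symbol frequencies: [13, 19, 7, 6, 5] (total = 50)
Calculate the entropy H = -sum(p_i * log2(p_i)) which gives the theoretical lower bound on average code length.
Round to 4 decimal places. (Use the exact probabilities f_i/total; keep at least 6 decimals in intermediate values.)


Per-symbol terms -p_i * log2(p_i) with p_i = f_i/50:
  p = 13/50 = 0.260000: log2(p) = -1.943416, -p*log2(p) = 0.505288
  p = 19/50 = 0.380000: log2(p) = -1.395929, -p*log2(p) = 0.530453
  p = 7/50 = 0.140000: log2(p) = -2.836501, -p*log2(p) = 0.397110
  p = 6/50 = 0.120000: log2(p) = -3.058894, -p*log2(p) = 0.367067
  p = 5/50 = 0.100000: log2(p) = -3.321928, -p*log2(p) = 0.332193
H = 0.505288 + 0.530453 + 0.397110 + 0.367067 + 0.332193 = 2.132111

H = 2.1321 bits/symbol


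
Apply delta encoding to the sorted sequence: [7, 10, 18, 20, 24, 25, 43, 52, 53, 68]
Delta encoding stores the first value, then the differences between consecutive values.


First value: 7
Deltas:
  10 - 7 = 3
  18 - 10 = 8
  20 - 18 = 2
  24 - 20 = 4
  25 - 24 = 1
  43 - 25 = 18
  52 - 43 = 9
  53 - 52 = 1
  68 - 53 = 15


Delta encoded: [7, 3, 8, 2, 4, 1, 18, 9, 1, 15]


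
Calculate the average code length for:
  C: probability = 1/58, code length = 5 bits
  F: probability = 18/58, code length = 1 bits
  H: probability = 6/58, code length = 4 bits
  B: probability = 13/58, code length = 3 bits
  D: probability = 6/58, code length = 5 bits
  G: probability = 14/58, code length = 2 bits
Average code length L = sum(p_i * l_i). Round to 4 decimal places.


Weighted contributions p_i * l_i:
  C: (1/58) * 5 = 5/58
  F: (18/58) * 1 = 18/58
  H: (6/58) * 4 = 24/58
  B: (13/58) * 3 = 39/58
  D: (6/58) * 5 = 30/58
  G: (14/58) * 2 = 28/58
Sum = (5 + 18 + 24 + 39 + 30 + 28)/58 = 144/58

L = 144/58 = 2.4828 bits/symbol


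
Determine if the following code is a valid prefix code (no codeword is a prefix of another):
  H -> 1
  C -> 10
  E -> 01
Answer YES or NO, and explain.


Checking each pair (does one codeword prefix another?):
  H='1' vs C='10': prefix -- VIOLATION

NO -- this is NOT a valid prefix code. H (1) is a prefix of C (10).


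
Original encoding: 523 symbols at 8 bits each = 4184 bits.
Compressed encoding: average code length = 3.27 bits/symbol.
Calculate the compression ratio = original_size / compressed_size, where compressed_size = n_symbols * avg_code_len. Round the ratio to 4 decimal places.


original_size = n_symbols * orig_bits = 523 * 8 = 4184 bits
compressed_size = n_symbols * avg_code_len = 523 * 3.27 = 1710.21 bits
ratio = original_size / compressed_size = 4184 / 1710.21 = 2.4465

Compression ratio = 2.4465


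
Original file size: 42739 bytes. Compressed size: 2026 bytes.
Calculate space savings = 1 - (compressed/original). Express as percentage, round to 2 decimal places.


ratio = compressed/original = 2026/42739 = 0.047404
savings = 1 - ratio = 1 - 0.047404 = 0.952596
as a percentage: 0.952596 * 100 = 95.26%

Space savings = 1 - 2026/42739 = 95.26%


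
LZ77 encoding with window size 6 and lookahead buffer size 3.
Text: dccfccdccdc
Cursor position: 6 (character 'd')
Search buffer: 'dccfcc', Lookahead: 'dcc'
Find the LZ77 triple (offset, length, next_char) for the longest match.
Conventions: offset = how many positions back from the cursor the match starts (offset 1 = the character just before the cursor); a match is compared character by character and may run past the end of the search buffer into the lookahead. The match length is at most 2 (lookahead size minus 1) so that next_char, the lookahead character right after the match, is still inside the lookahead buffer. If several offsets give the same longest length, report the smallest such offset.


Try each offset into the search buffer:
  offset=1 (pos 5, char 'c'): match length 0
  offset=2 (pos 4, char 'c'): match length 0
  offset=3 (pos 3, char 'f'): match length 0
  offset=4 (pos 2, char 'c'): match length 0
  offset=5 (pos 1, char 'c'): match length 0
  offset=6 (pos 0, char 'd'): match length 2
Longest match has length 2 at offset 6.
next_char = character at position 6 + 2 = 8 -> 'c'

Best match: offset=6, length=2 (matching 'dc' starting at position 0)
LZ77 triple: (6, 2, 'c')


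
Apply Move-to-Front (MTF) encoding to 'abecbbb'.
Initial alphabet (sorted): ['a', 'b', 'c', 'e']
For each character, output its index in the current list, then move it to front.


MTF encoding:
'a': index 0 in ['a', 'b', 'c', 'e'] -> ['a', 'b', 'c', 'e']
'b': index 1 in ['a', 'b', 'c', 'e'] -> ['b', 'a', 'c', 'e']
'e': index 3 in ['b', 'a', 'c', 'e'] -> ['e', 'b', 'a', 'c']
'c': index 3 in ['e', 'b', 'a', 'c'] -> ['c', 'e', 'b', 'a']
'b': index 2 in ['c', 'e', 'b', 'a'] -> ['b', 'c', 'e', 'a']
'b': index 0 in ['b', 'c', 'e', 'a'] -> ['b', 'c', 'e', 'a']
'b': index 0 in ['b', 'c', 'e', 'a'] -> ['b', 'c', 'e', 'a']


Output: [0, 1, 3, 3, 2, 0, 0]


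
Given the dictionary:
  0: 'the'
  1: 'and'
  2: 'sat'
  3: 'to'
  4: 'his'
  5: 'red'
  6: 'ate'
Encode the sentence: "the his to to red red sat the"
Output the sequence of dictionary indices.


Look up each word in the dictionary:
  'the' -> 0
  'his' -> 4
  'to' -> 3
  'to' -> 3
  'red' -> 5
  'red' -> 5
  'sat' -> 2
  'the' -> 0

Encoded: [0, 4, 3, 3, 5, 5, 2, 0]


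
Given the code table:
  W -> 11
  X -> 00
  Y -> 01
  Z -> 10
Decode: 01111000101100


Decoding:
01 -> Y
11 -> W
10 -> Z
00 -> X
10 -> Z
11 -> W
00 -> X


Result: YWZXZWX


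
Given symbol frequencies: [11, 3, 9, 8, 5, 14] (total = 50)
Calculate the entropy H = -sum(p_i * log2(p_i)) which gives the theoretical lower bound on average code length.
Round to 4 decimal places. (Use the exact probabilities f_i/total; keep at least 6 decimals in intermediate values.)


Per-symbol terms -p_i * log2(p_i) with p_i = f_i/50:
  p = 11/50 = 0.220000: log2(p) = -2.184425, -p*log2(p) = 0.480573
  p = 3/50 = 0.060000: log2(p) = -4.058894, -p*log2(p) = 0.243534
  p = 9/50 = 0.180000: log2(p) = -2.473931, -p*log2(p) = 0.445308
  p = 8/50 = 0.160000: log2(p) = -2.643856, -p*log2(p) = 0.423017
  p = 5/50 = 0.100000: log2(p) = -3.321928, -p*log2(p) = 0.332193
  p = 14/50 = 0.280000: log2(p) = -1.836501, -p*log2(p) = 0.514220
H = 0.480573 + 0.243534 + 0.445308 + 0.423017 + 0.332193 + 0.514220 = 2.438845

H = 2.4388 bits/symbol


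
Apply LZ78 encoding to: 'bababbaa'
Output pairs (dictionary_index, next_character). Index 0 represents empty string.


LZ78 encoding steps:
Dictionary: {0: ''}
Step 1: w='' (idx 0), next='b' -> output (0, 'b'), add 'b' as idx 1
Step 2: w='' (idx 0), next='a' -> output (0, 'a'), add 'a' as idx 2
Step 3: w='b' (idx 1), next='a' -> output (1, 'a'), add 'ba' as idx 3
Step 4: w='b' (idx 1), next='b' -> output (1, 'b'), add 'bb' as idx 4
Step 5: w='a' (idx 2), next='a' -> output (2, 'a'), add 'aa' as idx 5


Encoded: [(0, 'b'), (0, 'a'), (1, 'a'), (1, 'b'), (2, 'a')]


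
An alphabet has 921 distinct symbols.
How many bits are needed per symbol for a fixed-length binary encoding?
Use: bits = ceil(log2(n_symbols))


log2(921) = 9.8471
Bracket: 2^9 = 512 < 921 <= 2^10 = 1024
So ceil(log2(921)) = 10

bits = ceil(log2(921)) = ceil(9.8471) = 10 bits


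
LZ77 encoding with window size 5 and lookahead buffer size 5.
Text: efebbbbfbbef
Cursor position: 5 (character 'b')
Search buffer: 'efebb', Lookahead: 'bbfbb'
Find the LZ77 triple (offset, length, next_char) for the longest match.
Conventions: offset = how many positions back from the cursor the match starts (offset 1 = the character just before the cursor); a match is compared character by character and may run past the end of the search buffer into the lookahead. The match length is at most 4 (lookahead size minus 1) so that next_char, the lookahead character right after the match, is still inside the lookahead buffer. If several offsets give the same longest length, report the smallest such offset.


Try each offset into the search buffer:
  offset=1 (pos 4, char 'b'): match length 2
  offset=2 (pos 3, char 'b'): match length 2
  offset=3 (pos 2, char 'e'): match length 0
  offset=4 (pos 1, char 'f'): match length 0
  offset=5 (pos 0, char 'e'): match length 0
Longest match has length 2, found at offsets 1, 2; take the smallest, offset 1.
next_char = character at position 5 + 2 = 7 -> 'f'

Best match: offset=1, length=2 (matching 'bb' starting at position 4)
LZ77 triple: (1, 2, 'f')


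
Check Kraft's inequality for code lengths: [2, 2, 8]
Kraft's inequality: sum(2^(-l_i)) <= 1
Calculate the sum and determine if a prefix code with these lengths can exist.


Sum = 2^(-2) + 2^(-2) + 2^(-8)
    = 0.25 + 0.25 + 0.00390625
    = 129/256 = 0.50390625
Since 0.50390625 <= 1, Kraft's inequality IS satisfied.
A prefix code with these lengths CAN exist.

Kraft sum = 0.50390625. Satisfied.


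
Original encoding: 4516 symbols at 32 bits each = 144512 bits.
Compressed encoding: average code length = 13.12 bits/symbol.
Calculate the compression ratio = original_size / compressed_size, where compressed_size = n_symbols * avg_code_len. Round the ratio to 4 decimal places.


original_size = n_symbols * orig_bits = 4516 * 32 = 144512 bits
compressed_size = n_symbols * avg_code_len = 4516 * 13.12 = 59249.92 bits
ratio = original_size / compressed_size = 144512 / 59249.92 = 2.439

Compression ratio = 2.439


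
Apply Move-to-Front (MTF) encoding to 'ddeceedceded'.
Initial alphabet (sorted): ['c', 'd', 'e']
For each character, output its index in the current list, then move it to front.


MTF encoding:
'd': index 1 in ['c', 'd', 'e'] -> ['d', 'c', 'e']
'd': index 0 in ['d', 'c', 'e'] -> ['d', 'c', 'e']
'e': index 2 in ['d', 'c', 'e'] -> ['e', 'd', 'c']
'c': index 2 in ['e', 'd', 'c'] -> ['c', 'e', 'd']
'e': index 1 in ['c', 'e', 'd'] -> ['e', 'c', 'd']
'e': index 0 in ['e', 'c', 'd'] -> ['e', 'c', 'd']
'd': index 2 in ['e', 'c', 'd'] -> ['d', 'e', 'c']
'c': index 2 in ['d', 'e', 'c'] -> ['c', 'd', 'e']
'e': index 2 in ['c', 'd', 'e'] -> ['e', 'c', 'd']
'd': index 2 in ['e', 'c', 'd'] -> ['d', 'e', 'c']
'e': index 1 in ['d', 'e', 'c'] -> ['e', 'd', 'c']
'd': index 1 in ['e', 'd', 'c'] -> ['d', 'e', 'c']


Output: [1, 0, 2, 2, 1, 0, 2, 2, 2, 2, 1, 1]


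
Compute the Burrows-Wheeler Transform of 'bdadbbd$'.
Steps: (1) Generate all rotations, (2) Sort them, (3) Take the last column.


Rotations (sorted):
  0: $bdadbbd -> last char: d
  1: adbbd$bd -> last char: d
  2: bbd$bdad -> last char: d
  3: bd$bdadb -> last char: b
  4: bdadbbd$ -> last char: $
  5: d$bdadbb -> last char: b
  6: dadbbd$b -> last char: b
  7: dbbd$bda -> last char: a


BWT = dddb$bba


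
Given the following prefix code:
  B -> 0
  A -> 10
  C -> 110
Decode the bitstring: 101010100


Decoding step by step:
Bits 10 -> A
Bits 10 -> A
Bits 10 -> A
Bits 10 -> A
Bits 0 -> B


Decoded message: AAAAB


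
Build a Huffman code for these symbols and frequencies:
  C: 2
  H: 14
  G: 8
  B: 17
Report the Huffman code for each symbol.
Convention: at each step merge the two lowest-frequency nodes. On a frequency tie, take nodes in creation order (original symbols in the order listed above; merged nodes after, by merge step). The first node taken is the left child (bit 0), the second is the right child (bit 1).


Huffman tree construction:
Step 1: Merge C(2) + G(8) = 10
Step 2: Merge (C+G)(10) + H(14) = 24
Step 3: Merge B(17) + ((C+G)+H)(24) = 41
Read each symbol's code off the tree from the root (left child = 0, right child = 1).

Codes:
  C: 100 (length 3)
  H: 11 (length 2)
  G: 101 (length 3)
  B: 0 (length 1)
Average code length: 75/41 = 1.8293 bits/symbol


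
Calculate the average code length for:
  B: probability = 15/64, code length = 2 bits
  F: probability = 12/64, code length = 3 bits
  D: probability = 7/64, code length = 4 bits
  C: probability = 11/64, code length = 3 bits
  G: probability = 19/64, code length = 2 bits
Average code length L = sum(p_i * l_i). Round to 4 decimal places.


Weighted contributions p_i * l_i:
  B: (15/64) * 2 = 30/64
  F: (12/64) * 3 = 36/64
  D: (7/64) * 4 = 28/64
  C: (11/64) * 3 = 33/64
  G: (19/64) * 2 = 38/64
Sum = (30 + 36 + 28 + 33 + 38)/64 = 165/64

L = 165/64 = 2.5781 bits/symbol


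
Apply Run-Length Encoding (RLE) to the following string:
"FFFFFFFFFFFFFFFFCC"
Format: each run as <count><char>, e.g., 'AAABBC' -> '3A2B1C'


Scanning runs left to right:
  i=0: run of 'F' x 16 -> '16F'
  i=16: run of 'C' x 2 -> '2C'

RLE = 16F2C


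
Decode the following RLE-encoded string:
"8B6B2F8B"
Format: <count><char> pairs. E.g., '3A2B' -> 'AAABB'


Expanding each <count><char> pair:
  8B -> 'BBBBBBBB'
  6B -> 'BBBBBB'
  2F -> 'FF'
  8B -> 'BBBBBBBB'

Decoded = BBBBBBBBBBBBBBFFBBBBBBBB


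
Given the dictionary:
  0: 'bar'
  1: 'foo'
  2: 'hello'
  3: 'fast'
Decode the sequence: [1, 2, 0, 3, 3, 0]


Look up each index in the dictionary:
  1 -> 'foo'
  2 -> 'hello'
  0 -> 'bar'
  3 -> 'fast'
  3 -> 'fast'
  0 -> 'bar'

Decoded: "foo hello bar fast fast bar"


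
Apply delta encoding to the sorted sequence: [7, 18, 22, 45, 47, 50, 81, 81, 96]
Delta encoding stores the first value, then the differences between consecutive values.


First value: 7
Deltas:
  18 - 7 = 11
  22 - 18 = 4
  45 - 22 = 23
  47 - 45 = 2
  50 - 47 = 3
  81 - 50 = 31
  81 - 81 = 0
  96 - 81 = 15


Delta encoded: [7, 11, 4, 23, 2, 3, 31, 0, 15]


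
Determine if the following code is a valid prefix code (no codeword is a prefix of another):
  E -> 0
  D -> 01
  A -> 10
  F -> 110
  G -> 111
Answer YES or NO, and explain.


Checking each pair (does one codeword prefix another?):
  E='0' vs D='01': prefix -- VIOLATION

NO -- this is NOT a valid prefix code. E (0) is a prefix of D (01).


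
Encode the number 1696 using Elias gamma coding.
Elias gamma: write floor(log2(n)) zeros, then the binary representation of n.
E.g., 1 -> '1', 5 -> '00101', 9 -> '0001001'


num_bits = floor(log2(1696)) + 1 = 11
leading_zeros = num_bits - 1 = 10
binary(1696) = 11010100000

Elias gamma(1696) = '0000000000' + '11010100000' = 000000000011010100000 (21 bits)


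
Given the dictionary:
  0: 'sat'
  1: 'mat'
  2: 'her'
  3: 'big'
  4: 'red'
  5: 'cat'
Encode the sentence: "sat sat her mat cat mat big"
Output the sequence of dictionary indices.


Look up each word in the dictionary:
  'sat' -> 0
  'sat' -> 0
  'her' -> 2
  'mat' -> 1
  'cat' -> 5
  'mat' -> 1
  'big' -> 3

Encoded: [0, 0, 2, 1, 5, 1, 3]


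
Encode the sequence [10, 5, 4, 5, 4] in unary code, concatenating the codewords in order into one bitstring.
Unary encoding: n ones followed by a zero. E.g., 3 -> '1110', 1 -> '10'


Encode each number as n ones followed by a terminating 0:
  10 -> 11111111110 (11 bits)
  5 -> 111110 (6 bits)
  4 -> 11110 (5 bits)
  5 -> 111110 (6 bits)
  4 -> 11110 (5 bits)
Total length = 11 + 6 + 5 + 6 + 5 = 33 bits.

Unary([10, 5, 4, 5, 4]) = 111111111101111101111011111011110 (33 bits)
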